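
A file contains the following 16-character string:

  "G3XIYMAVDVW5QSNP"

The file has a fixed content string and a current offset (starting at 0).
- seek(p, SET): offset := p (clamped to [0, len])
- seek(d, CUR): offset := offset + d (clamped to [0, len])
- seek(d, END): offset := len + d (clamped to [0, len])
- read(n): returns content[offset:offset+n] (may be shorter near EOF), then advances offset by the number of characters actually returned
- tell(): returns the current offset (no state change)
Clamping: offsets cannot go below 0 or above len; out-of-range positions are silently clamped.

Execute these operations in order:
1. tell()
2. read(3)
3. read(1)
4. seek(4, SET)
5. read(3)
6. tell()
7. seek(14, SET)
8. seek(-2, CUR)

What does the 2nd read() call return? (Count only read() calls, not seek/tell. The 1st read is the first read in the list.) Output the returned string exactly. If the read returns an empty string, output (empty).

After 1 (tell()): offset=0
After 2 (read(3)): returned 'G3X', offset=3
After 3 (read(1)): returned 'I', offset=4
After 4 (seek(4, SET)): offset=4
After 5 (read(3)): returned 'YMA', offset=7
After 6 (tell()): offset=7
After 7 (seek(14, SET)): offset=14
After 8 (seek(-2, CUR)): offset=12

Answer: I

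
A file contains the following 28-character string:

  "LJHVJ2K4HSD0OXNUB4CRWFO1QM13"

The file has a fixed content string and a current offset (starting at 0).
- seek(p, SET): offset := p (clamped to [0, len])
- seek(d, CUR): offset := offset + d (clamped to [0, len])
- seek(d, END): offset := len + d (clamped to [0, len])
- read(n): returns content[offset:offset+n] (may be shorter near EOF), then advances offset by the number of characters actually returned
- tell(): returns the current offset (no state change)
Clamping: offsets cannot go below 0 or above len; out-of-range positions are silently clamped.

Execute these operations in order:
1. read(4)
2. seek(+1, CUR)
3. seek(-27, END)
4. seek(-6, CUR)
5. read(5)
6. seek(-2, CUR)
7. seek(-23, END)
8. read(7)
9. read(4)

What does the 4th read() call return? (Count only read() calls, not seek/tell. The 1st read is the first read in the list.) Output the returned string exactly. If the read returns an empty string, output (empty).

After 1 (read(4)): returned 'LJHV', offset=4
After 2 (seek(+1, CUR)): offset=5
After 3 (seek(-27, END)): offset=1
After 4 (seek(-6, CUR)): offset=0
After 5 (read(5)): returned 'LJHVJ', offset=5
After 6 (seek(-2, CUR)): offset=3
After 7 (seek(-23, END)): offset=5
After 8 (read(7)): returned '2K4HSD0', offset=12
After 9 (read(4)): returned 'OXNU', offset=16

Answer: OXNU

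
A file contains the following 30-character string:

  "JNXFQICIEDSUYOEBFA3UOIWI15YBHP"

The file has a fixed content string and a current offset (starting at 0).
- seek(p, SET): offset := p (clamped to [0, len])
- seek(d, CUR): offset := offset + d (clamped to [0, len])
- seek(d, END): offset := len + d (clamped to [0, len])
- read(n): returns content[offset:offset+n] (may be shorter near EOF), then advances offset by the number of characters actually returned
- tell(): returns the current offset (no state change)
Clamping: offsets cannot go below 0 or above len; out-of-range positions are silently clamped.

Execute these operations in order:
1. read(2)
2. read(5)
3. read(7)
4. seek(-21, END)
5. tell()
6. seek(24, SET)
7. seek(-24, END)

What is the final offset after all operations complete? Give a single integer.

After 1 (read(2)): returned 'JN', offset=2
After 2 (read(5)): returned 'XFQIC', offset=7
After 3 (read(7)): returned 'IEDSUYO', offset=14
After 4 (seek(-21, END)): offset=9
After 5 (tell()): offset=9
After 6 (seek(24, SET)): offset=24
After 7 (seek(-24, END)): offset=6

Answer: 6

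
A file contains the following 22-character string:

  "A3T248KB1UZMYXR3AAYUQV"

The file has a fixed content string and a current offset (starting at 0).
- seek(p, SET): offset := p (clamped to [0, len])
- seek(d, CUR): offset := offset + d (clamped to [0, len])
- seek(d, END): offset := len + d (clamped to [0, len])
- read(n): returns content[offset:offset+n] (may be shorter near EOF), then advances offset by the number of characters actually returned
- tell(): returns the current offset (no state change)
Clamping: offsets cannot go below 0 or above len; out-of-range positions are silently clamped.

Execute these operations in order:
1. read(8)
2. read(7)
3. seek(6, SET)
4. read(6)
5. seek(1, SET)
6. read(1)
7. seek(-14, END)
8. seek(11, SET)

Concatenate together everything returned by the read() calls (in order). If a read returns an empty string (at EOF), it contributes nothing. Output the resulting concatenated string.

Answer: A3T248KB1UZMYXRKB1UZM3

Derivation:
After 1 (read(8)): returned 'A3T248KB', offset=8
After 2 (read(7)): returned '1UZMYXR', offset=15
After 3 (seek(6, SET)): offset=6
After 4 (read(6)): returned 'KB1UZM', offset=12
After 5 (seek(1, SET)): offset=1
After 6 (read(1)): returned '3', offset=2
After 7 (seek(-14, END)): offset=8
After 8 (seek(11, SET)): offset=11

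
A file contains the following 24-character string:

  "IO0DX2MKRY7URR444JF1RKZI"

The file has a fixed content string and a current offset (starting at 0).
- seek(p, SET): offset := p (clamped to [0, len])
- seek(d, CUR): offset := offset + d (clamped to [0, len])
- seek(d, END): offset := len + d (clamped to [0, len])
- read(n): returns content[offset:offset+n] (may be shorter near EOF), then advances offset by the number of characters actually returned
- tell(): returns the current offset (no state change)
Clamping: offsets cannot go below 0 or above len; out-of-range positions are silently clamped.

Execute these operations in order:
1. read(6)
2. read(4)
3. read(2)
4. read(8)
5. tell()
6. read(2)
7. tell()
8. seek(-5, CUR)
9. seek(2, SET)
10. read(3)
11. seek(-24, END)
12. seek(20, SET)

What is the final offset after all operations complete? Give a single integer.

Answer: 20

Derivation:
After 1 (read(6)): returned 'IO0DX2', offset=6
After 2 (read(4)): returned 'MKRY', offset=10
After 3 (read(2)): returned '7U', offset=12
After 4 (read(8)): returned 'RR444JF1', offset=20
After 5 (tell()): offset=20
After 6 (read(2)): returned 'RK', offset=22
After 7 (tell()): offset=22
After 8 (seek(-5, CUR)): offset=17
After 9 (seek(2, SET)): offset=2
After 10 (read(3)): returned '0DX', offset=5
After 11 (seek(-24, END)): offset=0
After 12 (seek(20, SET)): offset=20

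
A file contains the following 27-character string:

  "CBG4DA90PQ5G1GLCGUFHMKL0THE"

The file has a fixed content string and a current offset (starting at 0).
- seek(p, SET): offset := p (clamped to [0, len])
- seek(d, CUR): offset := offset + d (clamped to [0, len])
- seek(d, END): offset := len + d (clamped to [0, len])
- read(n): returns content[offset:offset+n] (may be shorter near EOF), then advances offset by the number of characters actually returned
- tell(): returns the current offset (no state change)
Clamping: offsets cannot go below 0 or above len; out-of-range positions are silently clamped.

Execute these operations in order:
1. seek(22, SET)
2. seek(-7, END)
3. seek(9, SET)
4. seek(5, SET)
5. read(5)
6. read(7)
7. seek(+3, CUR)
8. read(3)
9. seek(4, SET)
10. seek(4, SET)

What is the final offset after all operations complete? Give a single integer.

After 1 (seek(22, SET)): offset=22
After 2 (seek(-7, END)): offset=20
After 3 (seek(9, SET)): offset=9
After 4 (seek(5, SET)): offset=5
After 5 (read(5)): returned 'A90PQ', offset=10
After 6 (read(7)): returned '5G1GLCG', offset=17
After 7 (seek(+3, CUR)): offset=20
After 8 (read(3)): returned 'MKL', offset=23
After 9 (seek(4, SET)): offset=4
After 10 (seek(4, SET)): offset=4

Answer: 4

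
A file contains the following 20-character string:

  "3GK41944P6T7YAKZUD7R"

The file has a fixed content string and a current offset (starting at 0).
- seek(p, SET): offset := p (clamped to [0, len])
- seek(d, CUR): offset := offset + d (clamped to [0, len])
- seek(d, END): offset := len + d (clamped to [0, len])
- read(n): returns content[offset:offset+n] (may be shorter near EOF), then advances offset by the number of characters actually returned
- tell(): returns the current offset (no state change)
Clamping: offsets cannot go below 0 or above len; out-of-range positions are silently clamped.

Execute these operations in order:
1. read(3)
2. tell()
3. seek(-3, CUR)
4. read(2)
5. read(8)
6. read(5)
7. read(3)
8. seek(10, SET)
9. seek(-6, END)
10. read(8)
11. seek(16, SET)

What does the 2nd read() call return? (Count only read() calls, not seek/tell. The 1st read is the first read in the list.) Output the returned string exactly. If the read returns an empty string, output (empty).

After 1 (read(3)): returned '3GK', offset=3
After 2 (tell()): offset=3
After 3 (seek(-3, CUR)): offset=0
After 4 (read(2)): returned '3G', offset=2
After 5 (read(8)): returned 'K41944P6', offset=10
After 6 (read(5)): returned 'T7YAK', offset=15
After 7 (read(3)): returned 'ZUD', offset=18
After 8 (seek(10, SET)): offset=10
After 9 (seek(-6, END)): offset=14
After 10 (read(8)): returned 'KZUD7R', offset=20
After 11 (seek(16, SET)): offset=16

Answer: 3G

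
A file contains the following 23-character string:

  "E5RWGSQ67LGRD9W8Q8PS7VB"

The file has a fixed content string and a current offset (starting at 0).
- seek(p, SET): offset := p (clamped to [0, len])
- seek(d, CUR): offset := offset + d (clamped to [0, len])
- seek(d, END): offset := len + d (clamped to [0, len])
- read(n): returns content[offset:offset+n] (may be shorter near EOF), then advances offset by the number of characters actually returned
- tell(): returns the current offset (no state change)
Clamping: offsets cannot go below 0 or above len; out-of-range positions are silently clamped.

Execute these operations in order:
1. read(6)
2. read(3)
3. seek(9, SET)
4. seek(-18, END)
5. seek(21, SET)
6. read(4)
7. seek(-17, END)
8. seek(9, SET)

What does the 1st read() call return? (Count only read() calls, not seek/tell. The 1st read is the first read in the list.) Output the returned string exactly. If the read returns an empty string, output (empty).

After 1 (read(6)): returned 'E5RWGS', offset=6
After 2 (read(3)): returned 'Q67', offset=9
After 3 (seek(9, SET)): offset=9
After 4 (seek(-18, END)): offset=5
After 5 (seek(21, SET)): offset=21
After 6 (read(4)): returned 'VB', offset=23
After 7 (seek(-17, END)): offset=6
After 8 (seek(9, SET)): offset=9

Answer: E5RWGS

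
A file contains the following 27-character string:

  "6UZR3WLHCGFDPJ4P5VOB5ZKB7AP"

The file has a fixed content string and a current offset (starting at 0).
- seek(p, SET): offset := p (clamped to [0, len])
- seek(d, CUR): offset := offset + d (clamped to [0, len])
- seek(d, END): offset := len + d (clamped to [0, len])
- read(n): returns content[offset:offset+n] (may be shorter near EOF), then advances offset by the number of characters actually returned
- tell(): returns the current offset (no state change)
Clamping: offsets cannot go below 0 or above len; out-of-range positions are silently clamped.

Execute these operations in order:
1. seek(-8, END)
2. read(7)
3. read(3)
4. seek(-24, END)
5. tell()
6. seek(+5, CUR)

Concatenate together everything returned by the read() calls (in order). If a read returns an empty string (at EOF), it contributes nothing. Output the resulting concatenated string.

After 1 (seek(-8, END)): offset=19
After 2 (read(7)): returned 'B5ZKB7A', offset=26
After 3 (read(3)): returned 'P', offset=27
After 4 (seek(-24, END)): offset=3
After 5 (tell()): offset=3
After 6 (seek(+5, CUR)): offset=8

Answer: B5ZKB7AP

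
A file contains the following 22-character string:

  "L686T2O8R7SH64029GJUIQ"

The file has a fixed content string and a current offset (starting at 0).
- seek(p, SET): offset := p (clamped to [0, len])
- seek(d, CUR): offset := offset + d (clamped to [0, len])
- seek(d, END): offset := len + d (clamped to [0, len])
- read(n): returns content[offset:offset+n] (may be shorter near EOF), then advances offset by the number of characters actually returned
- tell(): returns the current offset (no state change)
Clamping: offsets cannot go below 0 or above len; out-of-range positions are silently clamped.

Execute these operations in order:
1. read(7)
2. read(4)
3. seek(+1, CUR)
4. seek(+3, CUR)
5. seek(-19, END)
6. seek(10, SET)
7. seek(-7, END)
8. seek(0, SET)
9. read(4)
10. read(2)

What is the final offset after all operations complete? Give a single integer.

After 1 (read(7)): returned 'L686T2O', offset=7
After 2 (read(4)): returned '8R7S', offset=11
After 3 (seek(+1, CUR)): offset=12
After 4 (seek(+3, CUR)): offset=15
After 5 (seek(-19, END)): offset=3
After 6 (seek(10, SET)): offset=10
After 7 (seek(-7, END)): offset=15
After 8 (seek(0, SET)): offset=0
After 9 (read(4)): returned 'L686', offset=4
After 10 (read(2)): returned 'T2', offset=6

Answer: 6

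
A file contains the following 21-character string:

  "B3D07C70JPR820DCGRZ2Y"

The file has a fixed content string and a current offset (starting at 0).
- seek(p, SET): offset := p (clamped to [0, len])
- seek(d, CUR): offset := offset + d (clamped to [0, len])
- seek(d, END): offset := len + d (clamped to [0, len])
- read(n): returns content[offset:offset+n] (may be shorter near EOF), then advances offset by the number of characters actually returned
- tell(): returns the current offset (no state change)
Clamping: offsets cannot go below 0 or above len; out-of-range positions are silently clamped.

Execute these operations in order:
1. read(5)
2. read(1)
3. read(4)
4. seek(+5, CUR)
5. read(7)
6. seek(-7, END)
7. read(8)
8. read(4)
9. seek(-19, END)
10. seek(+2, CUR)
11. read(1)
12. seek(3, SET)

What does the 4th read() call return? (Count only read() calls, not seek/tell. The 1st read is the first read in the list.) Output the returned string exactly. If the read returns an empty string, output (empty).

Answer: CGRZ2Y

Derivation:
After 1 (read(5)): returned 'B3D07', offset=5
After 2 (read(1)): returned 'C', offset=6
After 3 (read(4)): returned '70JP', offset=10
After 4 (seek(+5, CUR)): offset=15
After 5 (read(7)): returned 'CGRZ2Y', offset=21
After 6 (seek(-7, END)): offset=14
After 7 (read(8)): returned 'DCGRZ2Y', offset=21
After 8 (read(4)): returned '', offset=21
After 9 (seek(-19, END)): offset=2
After 10 (seek(+2, CUR)): offset=4
After 11 (read(1)): returned '7', offset=5
After 12 (seek(3, SET)): offset=3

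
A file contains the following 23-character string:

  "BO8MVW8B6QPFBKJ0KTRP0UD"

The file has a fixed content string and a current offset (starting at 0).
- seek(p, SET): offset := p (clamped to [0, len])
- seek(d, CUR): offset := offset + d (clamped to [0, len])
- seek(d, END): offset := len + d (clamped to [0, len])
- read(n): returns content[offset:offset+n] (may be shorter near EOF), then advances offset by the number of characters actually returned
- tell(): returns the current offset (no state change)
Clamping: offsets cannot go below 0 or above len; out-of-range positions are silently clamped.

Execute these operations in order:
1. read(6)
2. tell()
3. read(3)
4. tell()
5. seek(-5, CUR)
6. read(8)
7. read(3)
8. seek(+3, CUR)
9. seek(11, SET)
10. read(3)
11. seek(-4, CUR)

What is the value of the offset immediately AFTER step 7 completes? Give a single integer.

After 1 (read(6)): returned 'BO8MVW', offset=6
After 2 (tell()): offset=6
After 3 (read(3)): returned '8B6', offset=9
After 4 (tell()): offset=9
After 5 (seek(-5, CUR)): offset=4
After 6 (read(8)): returned 'VW8B6QPF', offset=12
After 7 (read(3)): returned 'BKJ', offset=15

Answer: 15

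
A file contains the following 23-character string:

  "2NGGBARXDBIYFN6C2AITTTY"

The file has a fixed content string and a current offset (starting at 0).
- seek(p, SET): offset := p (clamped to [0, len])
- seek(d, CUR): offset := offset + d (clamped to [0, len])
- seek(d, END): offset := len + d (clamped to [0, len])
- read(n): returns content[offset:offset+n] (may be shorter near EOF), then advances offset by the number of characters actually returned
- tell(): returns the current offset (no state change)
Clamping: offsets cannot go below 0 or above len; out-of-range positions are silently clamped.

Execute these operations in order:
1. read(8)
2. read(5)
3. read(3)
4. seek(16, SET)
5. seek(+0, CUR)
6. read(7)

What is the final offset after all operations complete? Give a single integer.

After 1 (read(8)): returned '2NGGBARX', offset=8
After 2 (read(5)): returned 'DBIYF', offset=13
After 3 (read(3)): returned 'N6C', offset=16
After 4 (seek(16, SET)): offset=16
After 5 (seek(+0, CUR)): offset=16
After 6 (read(7)): returned '2AITTTY', offset=23

Answer: 23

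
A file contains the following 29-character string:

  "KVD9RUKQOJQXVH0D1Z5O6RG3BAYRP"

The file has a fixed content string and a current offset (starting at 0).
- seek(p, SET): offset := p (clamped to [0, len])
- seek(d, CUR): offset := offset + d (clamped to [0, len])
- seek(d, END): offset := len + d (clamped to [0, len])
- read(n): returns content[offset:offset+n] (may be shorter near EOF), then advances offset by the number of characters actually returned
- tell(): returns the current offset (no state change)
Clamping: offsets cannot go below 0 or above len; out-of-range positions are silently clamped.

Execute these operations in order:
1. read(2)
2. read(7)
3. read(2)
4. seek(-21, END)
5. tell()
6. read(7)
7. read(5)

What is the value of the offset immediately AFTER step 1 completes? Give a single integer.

Answer: 2

Derivation:
After 1 (read(2)): returned 'KV', offset=2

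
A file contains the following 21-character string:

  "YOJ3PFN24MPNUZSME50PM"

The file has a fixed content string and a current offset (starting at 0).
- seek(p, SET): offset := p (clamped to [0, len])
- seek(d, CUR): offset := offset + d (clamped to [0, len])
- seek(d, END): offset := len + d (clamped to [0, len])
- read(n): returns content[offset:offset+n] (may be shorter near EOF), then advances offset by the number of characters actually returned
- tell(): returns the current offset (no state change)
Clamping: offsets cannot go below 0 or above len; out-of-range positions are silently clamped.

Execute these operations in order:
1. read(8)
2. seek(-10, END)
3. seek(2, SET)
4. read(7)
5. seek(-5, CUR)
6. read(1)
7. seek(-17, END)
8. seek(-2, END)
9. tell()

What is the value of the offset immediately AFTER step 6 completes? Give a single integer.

After 1 (read(8)): returned 'YOJ3PFN2', offset=8
After 2 (seek(-10, END)): offset=11
After 3 (seek(2, SET)): offset=2
After 4 (read(7)): returned 'J3PFN24', offset=9
After 5 (seek(-5, CUR)): offset=4
After 6 (read(1)): returned 'P', offset=5

Answer: 5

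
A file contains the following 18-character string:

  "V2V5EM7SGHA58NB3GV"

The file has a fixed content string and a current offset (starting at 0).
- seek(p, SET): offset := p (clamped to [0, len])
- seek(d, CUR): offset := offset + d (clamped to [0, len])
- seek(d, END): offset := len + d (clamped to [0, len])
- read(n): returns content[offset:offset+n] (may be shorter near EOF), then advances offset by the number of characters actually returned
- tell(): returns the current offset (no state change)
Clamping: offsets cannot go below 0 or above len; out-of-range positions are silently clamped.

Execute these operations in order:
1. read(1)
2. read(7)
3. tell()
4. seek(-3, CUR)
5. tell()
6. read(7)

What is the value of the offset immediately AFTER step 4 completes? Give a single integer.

After 1 (read(1)): returned 'V', offset=1
After 2 (read(7)): returned '2V5EM7S', offset=8
After 3 (tell()): offset=8
After 4 (seek(-3, CUR)): offset=5

Answer: 5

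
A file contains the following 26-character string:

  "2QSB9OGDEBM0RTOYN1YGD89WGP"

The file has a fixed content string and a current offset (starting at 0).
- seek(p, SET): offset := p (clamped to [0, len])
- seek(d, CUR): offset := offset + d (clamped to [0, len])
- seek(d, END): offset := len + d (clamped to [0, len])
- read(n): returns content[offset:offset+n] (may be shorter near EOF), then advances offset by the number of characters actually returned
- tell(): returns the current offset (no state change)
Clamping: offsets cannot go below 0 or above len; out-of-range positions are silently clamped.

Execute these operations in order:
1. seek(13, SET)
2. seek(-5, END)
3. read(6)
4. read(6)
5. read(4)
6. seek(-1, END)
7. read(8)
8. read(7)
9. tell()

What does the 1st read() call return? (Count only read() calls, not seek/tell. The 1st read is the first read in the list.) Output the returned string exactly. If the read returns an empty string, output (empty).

After 1 (seek(13, SET)): offset=13
After 2 (seek(-5, END)): offset=21
After 3 (read(6)): returned '89WGP', offset=26
After 4 (read(6)): returned '', offset=26
After 5 (read(4)): returned '', offset=26
After 6 (seek(-1, END)): offset=25
After 7 (read(8)): returned 'P', offset=26
After 8 (read(7)): returned '', offset=26
After 9 (tell()): offset=26

Answer: 89WGP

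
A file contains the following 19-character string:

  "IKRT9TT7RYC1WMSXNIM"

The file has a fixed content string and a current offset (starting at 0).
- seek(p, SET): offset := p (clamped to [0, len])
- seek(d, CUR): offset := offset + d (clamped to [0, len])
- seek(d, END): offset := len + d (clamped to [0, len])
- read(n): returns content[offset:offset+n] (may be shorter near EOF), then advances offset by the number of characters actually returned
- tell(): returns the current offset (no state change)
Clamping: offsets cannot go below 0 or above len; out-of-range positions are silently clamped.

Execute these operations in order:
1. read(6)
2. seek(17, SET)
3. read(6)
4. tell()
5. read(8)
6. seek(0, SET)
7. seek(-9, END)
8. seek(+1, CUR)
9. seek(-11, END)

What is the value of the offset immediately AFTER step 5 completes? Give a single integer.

After 1 (read(6)): returned 'IKRT9T', offset=6
After 2 (seek(17, SET)): offset=17
After 3 (read(6)): returned 'IM', offset=19
After 4 (tell()): offset=19
After 5 (read(8)): returned '', offset=19

Answer: 19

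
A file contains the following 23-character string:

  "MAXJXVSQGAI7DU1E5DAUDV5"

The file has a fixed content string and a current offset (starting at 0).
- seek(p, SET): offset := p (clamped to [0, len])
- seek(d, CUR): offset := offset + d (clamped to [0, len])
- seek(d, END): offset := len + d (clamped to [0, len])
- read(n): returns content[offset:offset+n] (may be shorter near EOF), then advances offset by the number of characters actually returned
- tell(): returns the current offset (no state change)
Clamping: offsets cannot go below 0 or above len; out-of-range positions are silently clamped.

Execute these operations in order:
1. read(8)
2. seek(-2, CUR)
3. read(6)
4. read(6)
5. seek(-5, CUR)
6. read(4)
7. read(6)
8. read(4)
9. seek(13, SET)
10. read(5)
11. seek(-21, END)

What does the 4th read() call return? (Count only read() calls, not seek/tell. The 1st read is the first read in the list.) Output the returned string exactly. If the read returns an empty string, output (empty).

Answer: U1E5

Derivation:
After 1 (read(8)): returned 'MAXJXVSQ', offset=8
After 2 (seek(-2, CUR)): offset=6
After 3 (read(6)): returned 'SQGAI7', offset=12
After 4 (read(6)): returned 'DU1E5D', offset=18
After 5 (seek(-5, CUR)): offset=13
After 6 (read(4)): returned 'U1E5', offset=17
After 7 (read(6)): returned 'DAUDV5', offset=23
After 8 (read(4)): returned '', offset=23
After 9 (seek(13, SET)): offset=13
After 10 (read(5)): returned 'U1E5D', offset=18
After 11 (seek(-21, END)): offset=2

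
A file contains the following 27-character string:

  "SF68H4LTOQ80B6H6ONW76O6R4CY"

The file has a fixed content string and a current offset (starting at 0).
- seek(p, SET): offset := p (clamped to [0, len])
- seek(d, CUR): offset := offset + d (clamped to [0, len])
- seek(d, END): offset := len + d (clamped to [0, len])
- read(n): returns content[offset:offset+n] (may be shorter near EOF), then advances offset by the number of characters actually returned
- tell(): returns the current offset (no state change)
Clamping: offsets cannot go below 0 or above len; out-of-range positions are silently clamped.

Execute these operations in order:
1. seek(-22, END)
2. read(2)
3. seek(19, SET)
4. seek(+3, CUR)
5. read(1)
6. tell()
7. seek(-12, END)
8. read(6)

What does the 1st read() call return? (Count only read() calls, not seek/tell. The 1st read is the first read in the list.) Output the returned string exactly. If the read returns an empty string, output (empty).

Answer: 4L

Derivation:
After 1 (seek(-22, END)): offset=5
After 2 (read(2)): returned '4L', offset=7
After 3 (seek(19, SET)): offset=19
After 4 (seek(+3, CUR)): offset=22
After 5 (read(1)): returned '6', offset=23
After 6 (tell()): offset=23
After 7 (seek(-12, END)): offset=15
After 8 (read(6)): returned '6ONW76', offset=21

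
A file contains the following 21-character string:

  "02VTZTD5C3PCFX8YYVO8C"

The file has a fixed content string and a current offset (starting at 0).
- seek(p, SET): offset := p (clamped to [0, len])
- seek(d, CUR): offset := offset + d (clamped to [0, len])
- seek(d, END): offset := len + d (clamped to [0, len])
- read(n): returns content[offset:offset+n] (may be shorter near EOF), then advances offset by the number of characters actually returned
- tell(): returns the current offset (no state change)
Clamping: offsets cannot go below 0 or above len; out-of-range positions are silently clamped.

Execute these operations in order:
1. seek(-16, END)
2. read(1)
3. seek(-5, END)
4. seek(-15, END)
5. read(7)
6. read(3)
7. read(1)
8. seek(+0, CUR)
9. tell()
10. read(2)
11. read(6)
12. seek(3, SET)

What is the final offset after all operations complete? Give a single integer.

Answer: 3

Derivation:
After 1 (seek(-16, END)): offset=5
After 2 (read(1)): returned 'T', offset=6
After 3 (seek(-5, END)): offset=16
After 4 (seek(-15, END)): offset=6
After 5 (read(7)): returned 'D5C3PCF', offset=13
After 6 (read(3)): returned 'X8Y', offset=16
After 7 (read(1)): returned 'Y', offset=17
After 8 (seek(+0, CUR)): offset=17
After 9 (tell()): offset=17
After 10 (read(2)): returned 'VO', offset=19
After 11 (read(6)): returned '8C', offset=21
After 12 (seek(3, SET)): offset=3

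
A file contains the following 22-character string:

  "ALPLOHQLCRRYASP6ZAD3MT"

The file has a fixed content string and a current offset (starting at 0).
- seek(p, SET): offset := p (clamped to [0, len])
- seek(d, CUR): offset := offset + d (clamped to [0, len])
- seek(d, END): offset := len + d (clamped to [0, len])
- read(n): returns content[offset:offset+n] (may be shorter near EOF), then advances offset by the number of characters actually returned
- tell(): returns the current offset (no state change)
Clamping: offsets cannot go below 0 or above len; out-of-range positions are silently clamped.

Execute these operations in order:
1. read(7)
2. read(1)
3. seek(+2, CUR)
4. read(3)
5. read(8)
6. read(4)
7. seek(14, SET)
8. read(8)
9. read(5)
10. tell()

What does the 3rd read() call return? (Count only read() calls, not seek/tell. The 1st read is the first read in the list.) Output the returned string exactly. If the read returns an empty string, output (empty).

Answer: RYA

Derivation:
After 1 (read(7)): returned 'ALPLOHQ', offset=7
After 2 (read(1)): returned 'L', offset=8
After 3 (seek(+2, CUR)): offset=10
After 4 (read(3)): returned 'RYA', offset=13
After 5 (read(8)): returned 'SP6ZAD3M', offset=21
After 6 (read(4)): returned 'T', offset=22
After 7 (seek(14, SET)): offset=14
After 8 (read(8)): returned 'P6ZAD3MT', offset=22
After 9 (read(5)): returned '', offset=22
After 10 (tell()): offset=22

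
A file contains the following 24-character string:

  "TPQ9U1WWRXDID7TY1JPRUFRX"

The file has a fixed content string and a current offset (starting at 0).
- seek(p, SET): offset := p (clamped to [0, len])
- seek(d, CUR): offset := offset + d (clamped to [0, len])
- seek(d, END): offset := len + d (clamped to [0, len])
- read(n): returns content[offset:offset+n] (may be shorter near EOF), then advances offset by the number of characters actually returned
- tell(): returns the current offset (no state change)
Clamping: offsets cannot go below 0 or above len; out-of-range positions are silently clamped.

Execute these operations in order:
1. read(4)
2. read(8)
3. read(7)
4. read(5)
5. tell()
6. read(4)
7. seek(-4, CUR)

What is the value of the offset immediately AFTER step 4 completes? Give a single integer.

Answer: 24

Derivation:
After 1 (read(4)): returned 'TPQ9', offset=4
After 2 (read(8)): returned 'U1WWRXDI', offset=12
After 3 (read(7)): returned 'D7TY1JP', offset=19
After 4 (read(5)): returned 'RUFRX', offset=24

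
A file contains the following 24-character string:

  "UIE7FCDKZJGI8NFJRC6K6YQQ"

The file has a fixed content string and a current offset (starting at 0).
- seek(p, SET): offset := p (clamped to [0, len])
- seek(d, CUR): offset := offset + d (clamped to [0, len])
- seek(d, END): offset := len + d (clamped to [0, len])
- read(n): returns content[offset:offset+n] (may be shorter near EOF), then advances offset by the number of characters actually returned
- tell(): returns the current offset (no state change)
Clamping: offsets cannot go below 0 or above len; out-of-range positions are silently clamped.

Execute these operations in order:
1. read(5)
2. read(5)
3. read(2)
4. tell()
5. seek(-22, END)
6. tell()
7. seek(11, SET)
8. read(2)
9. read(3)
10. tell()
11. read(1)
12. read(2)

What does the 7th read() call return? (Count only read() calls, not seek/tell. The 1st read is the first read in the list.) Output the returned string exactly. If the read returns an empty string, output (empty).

Answer: C6

Derivation:
After 1 (read(5)): returned 'UIE7F', offset=5
After 2 (read(5)): returned 'CDKZJ', offset=10
After 3 (read(2)): returned 'GI', offset=12
After 4 (tell()): offset=12
After 5 (seek(-22, END)): offset=2
After 6 (tell()): offset=2
After 7 (seek(11, SET)): offset=11
After 8 (read(2)): returned 'I8', offset=13
After 9 (read(3)): returned 'NFJ', offset=16
After 10 (tell()): offset=16
After 11 (read(1)): returned 'R', offset=17
After 12 (read(2)): returned 'C6', offset=19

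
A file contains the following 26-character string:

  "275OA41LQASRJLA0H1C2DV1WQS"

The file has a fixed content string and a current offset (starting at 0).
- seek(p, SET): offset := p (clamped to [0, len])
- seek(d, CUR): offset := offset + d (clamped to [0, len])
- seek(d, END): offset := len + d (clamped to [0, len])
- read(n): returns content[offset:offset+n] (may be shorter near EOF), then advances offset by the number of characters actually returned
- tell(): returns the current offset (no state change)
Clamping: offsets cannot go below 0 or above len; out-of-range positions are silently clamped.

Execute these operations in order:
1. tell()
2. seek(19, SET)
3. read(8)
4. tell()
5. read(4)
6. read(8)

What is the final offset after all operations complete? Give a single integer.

After 1 (tell()): offset=0
After 2 (seek(19, SET)): offset=19
After 3 (read(8)): returned '2DV1WQS', offset=26
After 4 (tell()): offset=26
After 5 (read(4)): returned '', offset=26
After 6 (read(8)): returned '', offset=26

Answer: 26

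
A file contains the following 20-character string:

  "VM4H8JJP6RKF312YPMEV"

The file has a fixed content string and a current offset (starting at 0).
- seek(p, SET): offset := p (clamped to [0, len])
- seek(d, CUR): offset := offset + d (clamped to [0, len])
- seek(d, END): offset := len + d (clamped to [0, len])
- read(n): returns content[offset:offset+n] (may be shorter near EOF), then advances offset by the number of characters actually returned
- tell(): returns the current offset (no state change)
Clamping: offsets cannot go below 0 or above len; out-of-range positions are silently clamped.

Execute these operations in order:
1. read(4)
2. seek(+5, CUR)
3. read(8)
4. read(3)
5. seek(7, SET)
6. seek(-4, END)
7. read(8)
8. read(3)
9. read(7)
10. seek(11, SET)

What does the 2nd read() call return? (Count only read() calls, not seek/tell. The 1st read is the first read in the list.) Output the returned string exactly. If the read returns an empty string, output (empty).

After 1 (read(4)): returned 'VM4H', offset=4
After 2 (seek(+5, CUR)): offset=9
After 3 (read(8)): returned 'RKF312YP', offset=17
After 4 (read(3)): returned 'MEV', offset=20
After 5 (seek(7, SET)): offset=7
After 6 (seek(-4, END)): offset=16
After 7 (read(8)): returned 'PMEV', offset=20
After 8 (read(3)): returned '', offset=20
After 9 (read(7)): returned '', offset=20
After 10 (seek(11, SET)): offset=11

Answer: RKF312YP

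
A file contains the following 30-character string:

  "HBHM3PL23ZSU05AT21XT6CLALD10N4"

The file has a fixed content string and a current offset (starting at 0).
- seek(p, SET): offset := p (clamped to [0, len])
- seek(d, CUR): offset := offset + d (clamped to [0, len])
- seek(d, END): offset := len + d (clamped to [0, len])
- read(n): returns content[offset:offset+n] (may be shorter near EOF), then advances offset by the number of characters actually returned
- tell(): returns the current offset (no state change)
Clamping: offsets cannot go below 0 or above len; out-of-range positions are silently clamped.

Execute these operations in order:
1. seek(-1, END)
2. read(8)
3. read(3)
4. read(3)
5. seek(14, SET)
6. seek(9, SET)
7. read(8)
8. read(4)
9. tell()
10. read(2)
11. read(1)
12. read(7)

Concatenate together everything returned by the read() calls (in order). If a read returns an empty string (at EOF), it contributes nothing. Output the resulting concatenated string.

After 1 (seek(-1, END)): offset=29
After 2 (read(8)): returned '4', offset=30
After 3 (read(3)): returned '', offset=30
After 4 (read(3)): returned '', offset=30
After 5 (seek(14, SET)): offset=14
After 6 (seek(9, SET)): offset=9
After 7 (read(8)): returned 'ZSU05AT2', offset=17
After 8 (read(4)): returned '1XT6', offset=21
After 9 (tell()): offset=21
After 10 (read(2)): returned 'CL', offset=23
After 11 (read(1)): returned 'A', offset=24
After 12 (read(7)): returned 'LD10N4', offset=30

Answer: 4ZSU05AT21XT6CLALD10N4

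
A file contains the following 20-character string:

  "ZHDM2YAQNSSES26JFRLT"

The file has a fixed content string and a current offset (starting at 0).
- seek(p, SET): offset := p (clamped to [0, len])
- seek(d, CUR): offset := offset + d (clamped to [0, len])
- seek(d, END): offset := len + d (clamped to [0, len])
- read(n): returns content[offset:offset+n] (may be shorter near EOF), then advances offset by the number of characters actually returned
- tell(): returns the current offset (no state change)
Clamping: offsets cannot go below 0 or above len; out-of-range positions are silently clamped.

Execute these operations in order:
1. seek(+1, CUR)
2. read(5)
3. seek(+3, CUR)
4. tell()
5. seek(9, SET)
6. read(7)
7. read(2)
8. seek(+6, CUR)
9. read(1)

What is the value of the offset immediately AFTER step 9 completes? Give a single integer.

Answer: 20

Derivation:
After 1 (seek(+1, CUR)): offset=1
After 2 (read(5)): returned 'HDM2Y', offset=6
After 3 (seek(+3, CUR)): offset=9
After 4 (tell()): offset=9
After 5 (seek(9, SET)): offset=9
After 6 (read(7)): returned 'SSES26J', offset=16
After 7 (read(2)): returned 'FR', offset=18
After 8 (seek(+6, CUR)): offset=20
After 9 (read(1)): returned '', offset=20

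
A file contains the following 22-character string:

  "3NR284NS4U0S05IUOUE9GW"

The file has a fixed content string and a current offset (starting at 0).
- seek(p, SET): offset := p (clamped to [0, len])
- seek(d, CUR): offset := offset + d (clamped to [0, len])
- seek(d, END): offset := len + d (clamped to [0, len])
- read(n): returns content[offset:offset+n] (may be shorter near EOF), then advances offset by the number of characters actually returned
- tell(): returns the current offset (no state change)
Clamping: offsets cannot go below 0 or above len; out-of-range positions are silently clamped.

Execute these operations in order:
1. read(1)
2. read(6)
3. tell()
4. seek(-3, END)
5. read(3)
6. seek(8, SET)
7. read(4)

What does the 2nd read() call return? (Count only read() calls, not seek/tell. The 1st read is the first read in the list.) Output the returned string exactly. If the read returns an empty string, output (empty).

Answer: NR284N

Derivation:
After 1 (read(1)): returned '3', offset=1
After 2 (read(6)): returned 'NR284N', offset=7
After 3 (tell()): offset=7
After 4 (seek(-3, END)): offset=19
After 5 (read(3)): returned '9GW', offset=22
After 6 (seek(8, SET)): offset=8
After 7 (read(4)): returned '4U0S', offset=12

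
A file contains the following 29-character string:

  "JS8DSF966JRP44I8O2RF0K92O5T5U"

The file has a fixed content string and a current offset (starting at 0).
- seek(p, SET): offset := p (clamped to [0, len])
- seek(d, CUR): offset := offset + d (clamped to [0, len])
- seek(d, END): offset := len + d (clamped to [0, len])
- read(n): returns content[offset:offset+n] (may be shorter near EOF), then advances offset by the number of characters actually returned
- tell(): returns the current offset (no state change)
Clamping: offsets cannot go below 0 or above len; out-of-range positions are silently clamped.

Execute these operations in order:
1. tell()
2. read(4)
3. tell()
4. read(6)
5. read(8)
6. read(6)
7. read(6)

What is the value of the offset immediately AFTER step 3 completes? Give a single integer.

Answer: 4

Derivation:
After 1 (tell()): offset=0
After 2 (read(4)): returned 'JS8D', offset=4
After 3 (tell()): offset=4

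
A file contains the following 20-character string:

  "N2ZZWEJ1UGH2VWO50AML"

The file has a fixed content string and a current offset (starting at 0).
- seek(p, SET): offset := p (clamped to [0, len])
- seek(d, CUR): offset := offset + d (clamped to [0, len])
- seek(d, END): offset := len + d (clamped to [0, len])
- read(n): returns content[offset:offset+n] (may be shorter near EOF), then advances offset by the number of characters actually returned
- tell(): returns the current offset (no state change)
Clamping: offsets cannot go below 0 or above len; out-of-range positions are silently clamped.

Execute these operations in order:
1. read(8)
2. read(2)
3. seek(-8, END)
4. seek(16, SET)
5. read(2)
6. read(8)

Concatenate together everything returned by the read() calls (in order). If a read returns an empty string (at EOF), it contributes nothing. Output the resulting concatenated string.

After 1 (read(8)): returned 'N2ZZWEJ1', offset=8
After 2 (read(2)): returned 'UG', offset=10
After 3 (seek(-8, END)): offset=12
After 4 (seek(16, SET)): offset=16
After 5 (read(2)): returned '0A', offset=18
After 6 (read(8)): returned 'ML', offset=20

Answer: N2ZZWEJ1UG0AML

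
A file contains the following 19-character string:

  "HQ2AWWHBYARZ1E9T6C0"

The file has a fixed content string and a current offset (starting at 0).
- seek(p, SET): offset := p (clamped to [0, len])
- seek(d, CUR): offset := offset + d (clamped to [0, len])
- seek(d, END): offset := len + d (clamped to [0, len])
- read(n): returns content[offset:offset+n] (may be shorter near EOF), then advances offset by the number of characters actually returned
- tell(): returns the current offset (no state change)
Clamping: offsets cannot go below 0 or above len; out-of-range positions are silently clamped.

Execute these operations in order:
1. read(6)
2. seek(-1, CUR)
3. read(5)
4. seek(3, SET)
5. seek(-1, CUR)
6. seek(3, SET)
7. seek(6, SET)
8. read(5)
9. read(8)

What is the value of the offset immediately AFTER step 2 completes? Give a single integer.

After 1 (read(6)): returned 'HQ2AWW', offset=6
After 2 (seek(-1, CUR)): offset=5

Answer: 5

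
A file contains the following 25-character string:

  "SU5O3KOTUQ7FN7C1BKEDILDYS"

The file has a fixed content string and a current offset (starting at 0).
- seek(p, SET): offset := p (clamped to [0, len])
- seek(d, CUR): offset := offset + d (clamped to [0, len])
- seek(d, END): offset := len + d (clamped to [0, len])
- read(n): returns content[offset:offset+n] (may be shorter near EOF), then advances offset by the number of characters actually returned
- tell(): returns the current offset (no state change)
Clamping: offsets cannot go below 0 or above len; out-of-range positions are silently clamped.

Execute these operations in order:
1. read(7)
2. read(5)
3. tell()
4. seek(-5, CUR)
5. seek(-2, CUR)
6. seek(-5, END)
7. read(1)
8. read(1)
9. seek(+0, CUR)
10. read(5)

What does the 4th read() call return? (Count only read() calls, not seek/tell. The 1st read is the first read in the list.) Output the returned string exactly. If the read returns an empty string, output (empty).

Answer: L

Derivation:
After 1 (read(7)): returned 'SU5O3KO', offset=7
After 2 (read(5)): returned 'TUQ7F', offset=12
After 3 (tell()): offset=12
After 4 (seek(-5, CUR)): offset=7
After 5 (seek(-2, CUR)): offset=5
After 6 (seek(-5, END)): offset=20
After 7 (read(1)): returned 'I', offset=21
After 8 (read(1)): returned 'L', offset=22
After 9 (seek(+0, CUR)): offset=22
After 10 (read(5)): returned 'DYS', offset=25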